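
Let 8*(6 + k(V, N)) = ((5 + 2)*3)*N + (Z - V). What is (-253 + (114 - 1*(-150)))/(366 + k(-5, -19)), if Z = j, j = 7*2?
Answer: 22/625 ≈ 0.035200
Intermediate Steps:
j = 14
Z = 14
k(V, N) = -17/4 - V/8 + 21*N/8 (k(V, N) = -6 + (((5 + 2)*3)*N + (14 - V))/8 = -6 + ((7*3)*N + (14 - V))/8 = -6 + (21*N + (14 - V))/8 = -6 + (14 - V + 21*N)/8 = -6 + (7/4 - V/8 + 21*N/8) = -17/4 - V/8 + 21*N/8)
(-253 + (114 - 1*(-150)))/(366 + k(-5, -19)) = (-253 + (114 - 1*(-150)))/(366 + (-17/4 - 1/8*(-5) + (21/8)*(-19))) = (-253 + (114 + 150))/(366 + (-17/4 + 5/8 - 399/8)) = (-253 + 264)/(366 - 107/2) = 11/(625/2) = 11*(2/625) = 22/625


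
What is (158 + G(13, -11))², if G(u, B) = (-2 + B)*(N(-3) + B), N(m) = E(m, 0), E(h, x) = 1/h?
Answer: 839056/9 ≈ 93229.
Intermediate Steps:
N(m) = 1/m
G(u, B) = (-2 + B)*(-⅓ + B) (G(u, B) = (-2 + B)*(1/(-3) + B) = (-2 + B)*(-⅓ + B))
(158 + G(13, -11))² = (158 + (⅔ + (-11)² - 7/3*(-11)))² = (158 + (⅔ + 121 + 77/3))² = (158 + 442/3)² = (916/3)² = 839056/9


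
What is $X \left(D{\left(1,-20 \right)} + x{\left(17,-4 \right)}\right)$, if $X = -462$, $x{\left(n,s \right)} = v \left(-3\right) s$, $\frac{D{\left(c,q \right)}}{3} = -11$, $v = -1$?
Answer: $20790$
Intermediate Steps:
$D{\left(c,q \right)} = -33$ ($D{\left(c,q \right)} = 3 \left(-11\right) = -33$)
$x{\left(n,s \right)} = 3 s$ ($x{\left(n,s \right)} = \left(-1\right) \left(-3\right) s = 3 s$)
$X \left(D{\left(1,-20 \right)} + x{\left(17,-4 \right)}\right) = - 462 \left(-33 + 3 \left(-4\right)\right) = - 462 \left(-33 - 12\right) = \left(-462\right) \left(-45\right) = 20790$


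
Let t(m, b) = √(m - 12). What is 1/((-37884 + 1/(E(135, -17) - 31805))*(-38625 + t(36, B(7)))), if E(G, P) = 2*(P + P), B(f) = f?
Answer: 410364875/600474396296295511 + 63746*√6/1801423188888886533 ≈ 6.8349e-10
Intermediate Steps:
E(G, P) = 4*P (E(G, P) = 2*(2*P) = 4*P)
t(m, b) = √(-12 + m)
1/((-37884 + 1/(E(135, -17) - 31805))*(-38625 + t(36, B(7)))) = 1/((-37884 + 1/(4*(-17) - 31805))*(-38625 + √(-12 + 36))) = 1/((-37884 + 1/(-68 - 31805))*(-38625 + √24)) = 1/((-37884 + 1/(-31873))*(-38625 + 2*√6)) = 1/((-37884 - 1/31873)*(-38625 + 2*√6)) = 1/(-1207476733*(-38625 + 2*√6)/31873) = 1/(46638788812125/31873 - 2414953466*√6/31873)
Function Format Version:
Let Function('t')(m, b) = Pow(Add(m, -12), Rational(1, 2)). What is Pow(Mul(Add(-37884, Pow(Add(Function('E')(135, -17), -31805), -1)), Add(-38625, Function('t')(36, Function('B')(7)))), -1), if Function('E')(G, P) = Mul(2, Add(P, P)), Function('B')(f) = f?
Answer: Add(Rational(410364875, 600474396296295511), Mul(Rational(63746, 1801423188888886533), Pow(6, Rational(1, 2)))) ≈ 6.8349e-10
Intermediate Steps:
Function('E')(G, P) = Mul(4, P) (Function('E')(G, P) = Mul(2, Mul(2, P)) = Mul(4, P))
Function('t')(m, b) = Pow(Add(-12, m), Rational(1, 2))
Pow(Mul(Add(-37884, Pow(Add(Function('E')(135, -17), -31805), -1)), Add(-38625, Function('t')(36, Function('B')(7)))), -1) = Pow(Mul(Add(-37884, Pow(Add(Mul(4, -17), -31805), -1)), Add(-38625, Pow(Add(-12, 36), Rational(1, 2)))), -1) = Pow(Mul(Add(-37884, Pow(Add(-68, -31805), -1)), Add(-38625, Pow(24, Rational(1, 2)))), -1) = Pow(Mul(Add(-37884, Pow(-31873, -1)), Add(-38625, Mul(2, Pow(6, Rational(1, 2))))), -1) = Pow(Mul(Add(-37884, Rational(-1, 31873)), Add(-38625, Mul(2, Pow(6, Rational(1, 2))))), -1) = Pow(Mul(Rational(-1207476733, 31873), Add(-38625, Mul(2, Pow(6, Rational(1, 2))))), -1) = Pow(Add(Rational(46638788812125, 31873), Mul(Rational(-2414953466, 31873), Pow(6, Rational(1, 2)))), -1)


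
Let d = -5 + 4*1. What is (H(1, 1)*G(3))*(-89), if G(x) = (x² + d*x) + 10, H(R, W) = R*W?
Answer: -1424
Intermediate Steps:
d = -1 (d = -5 + 4 = -1)
G(x) = 10 + x² - x (G(x) = (x² - x) + 10 = 10 + x² - x)
(H(1, 1)*G(3))*(-89) = ((1*1)*(10 + 3² - 1*3))*(-89) = (1*(10 + 9 - 3))*(-89) = (1*16)*(-89) = 16*(-89) = -1424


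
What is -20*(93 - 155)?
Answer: 1240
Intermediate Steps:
-20*(93 - 155) = -20*(-62) = 1240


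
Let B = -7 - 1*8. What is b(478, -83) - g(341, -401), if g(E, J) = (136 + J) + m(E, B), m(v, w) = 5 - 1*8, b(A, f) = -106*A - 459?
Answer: -50859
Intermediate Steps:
B = -15 (B = -7 - 8 = -15)
b(A, f) = -459 - 106*A
m(v, w) = -3 (m(v, w) = 5 - 8 = -3)
g(E, J) = 133 + J (g(E, J) = (136 + J) - 3 = 133 + J)
b(478, -83) - g(341, -401) = (-459 - 106*478) - (133 - 401) = (-459 - 50668) - 1*(-268) = -51127 + 268 = -50859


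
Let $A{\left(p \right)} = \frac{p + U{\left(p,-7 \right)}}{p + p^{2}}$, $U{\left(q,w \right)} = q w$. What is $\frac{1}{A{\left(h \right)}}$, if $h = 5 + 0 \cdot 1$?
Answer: $-1$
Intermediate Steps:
$h = 5$ ($h = 5 + 0 = 5$)
$A{\left(p \right)} = - \frac{6 p}{p + p^{2}}$ ($A{\left(p \right)} = \frac{p + p \left(-7\right)}{p + p^{2}} = \frac{p - 7 p}{p + p^{2}} = \frac{\left(-6\right) p}{p + p^{2}} = - \frac{6 p}{p + p^{2}}$)
$\frac{1}{A{\left(h \right)}} = \frac{1}{\left(-6\right) \frac{1}{1 + 5}} = \frac{1}{\left(-6\right) \frac{1}{6}} = \frac{1}{-1} = -1$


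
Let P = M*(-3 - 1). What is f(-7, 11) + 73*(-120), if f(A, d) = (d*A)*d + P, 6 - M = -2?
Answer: -9639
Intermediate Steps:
M = 8 (M = 6 - 1*(-2) = 6 + 2 = 8)
P = -32 (P = 8*(-3 - 1) = 8*(-4) = -32)
f(A, d) = -32 + A*d² (f(A, d) = (d*A)*d - 32 = (A*d)*d - 32 = A*d² - 32 = -32 + A*d²)
f(-7, 11) + 73*(-120) = (-32 - 7*11²) + 73*(-120) = (-32 - 7*121) - 8760 = (-32 - 847) - 8760 = -879 - 8760 = -9639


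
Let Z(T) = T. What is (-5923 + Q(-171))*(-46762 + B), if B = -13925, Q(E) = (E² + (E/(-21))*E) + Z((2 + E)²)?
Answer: -21447149922/7 ≈ -3.0639e+9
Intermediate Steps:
Q(E) = (2 + E)² + 20*E²/21 (Q(E) = (E² + (E/(-21))*E) + (2 + E)² = (E² + (E*(-1/21))*E) + (2 + E)² = (E² + (-E/21)*E) + (2 + E)² = (E² - E²/21) + (2 + E)² = 20*E²/21 + (2 + E)² = (2 + E)² + 20*E²/21)
(-5923 + Q(-171))*(-46762 + B) = (-5923 + (4 + 4*(-171) + (41/21)*(-171)²))*(-46762 - 13925) = (-5923 + (4 - 684 + (41/21)*29241))*(-60687) = (-5923 + (4 - 684 + 399627/7))*(-60687) = (-5923 + 394867/7)*(-60687) = (353406/7)*(-60687) = -21447149922/7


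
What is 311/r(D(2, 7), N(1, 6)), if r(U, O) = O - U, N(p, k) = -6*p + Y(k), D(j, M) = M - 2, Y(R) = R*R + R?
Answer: 311/31 ≈ 10.032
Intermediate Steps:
Y(R) = R + R**2 (Y(R) = R**2 + R = R + R**2)
D(j, M) = -2 + M
N(p, k) = -6*p + k*(1 + k)
311/r(D(2, 7), N(1, 6)) = 311/((-6*1 + 6*(1 + 6)) - (-2 + 7)) = 311/((-6 + 6*7) - 1*5) = 311/((-6 + 42) - 5) = 311/(36 - 5) = 311/31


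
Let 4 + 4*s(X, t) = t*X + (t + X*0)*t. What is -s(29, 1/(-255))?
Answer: 133747/130050 ≈ 1.0284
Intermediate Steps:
s(X, t) = -1 + t²/4 + X*t/4 (s(X, t) = -1 + (t*X + (t + X*0)*t)/4 = -1 + (X*t + (t + 0)*t)/4 = -1 + (X*t + t*t)/4 = -1 + (X*t + t²)/4 = -1 + (t² + X*t)/4 = -1 + (t²/4 + X*t/4) = -1 + t²/4 + X*t/4)
-s(29, 1/(-255)) = -(-1 + (1/(-255))²/4 + (¼)*29/(-255)) = -(-1 + (-1/255)²/4 + (¼)*29*(-1/255)) = -(-1 + (¼)*(1/65025) - 29/1020) = -(-1 + 1/260100 - 29/1020) = -1*(-133747/130050) = 133747/130050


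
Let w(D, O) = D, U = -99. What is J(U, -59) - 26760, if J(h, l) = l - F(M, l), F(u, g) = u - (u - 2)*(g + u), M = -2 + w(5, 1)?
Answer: -26878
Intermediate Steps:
M = 3 (M = -2 + 5 = 3)
F(u, g) = u - (-2 + u)*(g + u)
J(h, l) = 2*l (J(h, l) = l - (-1*3² + 2*l + 3*3 - 1*l*3) = l - (-1*9 + 2*l + 9 - 3*l) = l - (-9 + 2*l + 9 - 3*l) = l - (-1)*l = l + l = 2*l)
J(U, -59) - 26760 = 2*(-59) - 26760 = -118 - 26760 = -26878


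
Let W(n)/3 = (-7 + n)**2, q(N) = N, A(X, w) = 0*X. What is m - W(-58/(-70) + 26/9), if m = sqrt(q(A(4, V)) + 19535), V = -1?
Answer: -1069156/33075 + sqrt(19535) ≈ 107.44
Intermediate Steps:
A(X, w) = 0
W(n) = 3*(-7 + n)**2
m = sqrt(19535) (m = sqrt(0 + 19535) = sqrt(19535) ≈ 139.77)
m - W(-58/(-70) + 26/9) = sqrt(19535) - 3*(-7 + (-58/(-70) + 26/9))**2 = sqrt(19535) - 3*(-7 + (-58*(-1/70) + 26*(1/9)))**2 = sqrt(19535) - 3*(-7 + (29/35 + 26/9))**2 = sqrt(19535) - 3*(-7 + 1171/315)**2 = sqrt(19535) - 3*(-1034/315)**2 = sqrt(19535) - 3*1069156/99225 = sqrt(19535) - 1*1069156/33075 = sqrt(19535) - 1069156/33075 = -1069156/33075 + sqrt(19535)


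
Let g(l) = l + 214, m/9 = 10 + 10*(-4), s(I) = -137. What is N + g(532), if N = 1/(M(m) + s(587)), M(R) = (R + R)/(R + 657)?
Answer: 4439403/5951 ≈ 745.99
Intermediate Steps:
m = -270 (m = 9*(10 + 10*(-4)) = 9*(10 - 40) = 9*(-30) = -270)
M(R) = 2*R/(657 + R) (M(R) = (2*R)/(657 + R) = 2*R/(657 + R))
g(l) = 214 + l
N = -43/5951 (N = 1/(2*(-270)/(657 - 270) - 137) = 1/(2*(-270)/387 - 137) = 1/(2*(-270)*(1/387) - 137) = 1/(-60/43 - 137) = 1/(-5951/43) = -43/5951 ≈ -0.0072257)
N + g(532) = -43/5951 + (214 + 532) = -43/5951 + 746 = 4439403/5951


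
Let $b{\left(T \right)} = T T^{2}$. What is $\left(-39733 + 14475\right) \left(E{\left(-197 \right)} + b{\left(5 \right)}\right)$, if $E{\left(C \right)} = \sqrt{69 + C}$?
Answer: $-3157250 - 202064 i \sqrt{2} \approx -3.1572 \cdot 10^{6} - 2.8576 \cdot 10^{5} i$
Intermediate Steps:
$b{\left(T \right)} = T^{3}$
$\left(-39733 + 14475\right) \left(E{\left(-197 \right)} + b{\left(5 \right)}\right) = \left(-39733 + 14475\right) \left(\sqrt{69 - 197} + 5^{3}\right) = - 25258 \left(\sqrt{-128} + 125\right) = - 25258 \left(8 i \sqrt{2} + 125\right) = - 25258 \left(125 + 8 i \sqrt{2}\right) = -3157250 - 202064 i \sqrt{2}$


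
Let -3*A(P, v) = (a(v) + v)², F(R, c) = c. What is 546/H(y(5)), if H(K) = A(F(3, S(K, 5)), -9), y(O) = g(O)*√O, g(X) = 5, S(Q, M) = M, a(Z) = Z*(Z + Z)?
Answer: -182/2601 ≈ -0.069973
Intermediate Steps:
a(Z) = 2*Z² (a(Z) = Z*(2*Z) = 2*Z²)
A(P, v) = -(v + 2*v²)²/3 (A(P, v) = -(2*v² + v)²/3 = -(v + 2*v²)²/3)
y(O) = 5*√O
H(K) = -7803 (H(K) = -⅓*(-9)²*(1 + 2*(-9))² = -⅓*81*(1 - 18)² = -⅓*81*(-17)² = -⅓*81*289 = -7803)
546/H(y(5)) = 546/(-7803) = 546*(-1/7803) = -182/2601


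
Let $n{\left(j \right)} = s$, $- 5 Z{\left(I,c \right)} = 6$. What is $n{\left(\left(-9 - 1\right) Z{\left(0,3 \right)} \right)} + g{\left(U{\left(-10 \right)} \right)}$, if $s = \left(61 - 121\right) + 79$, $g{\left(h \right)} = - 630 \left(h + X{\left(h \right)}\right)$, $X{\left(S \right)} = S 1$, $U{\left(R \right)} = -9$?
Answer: $11359$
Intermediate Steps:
$Z{\left(I,c \right)} = - \frac{6}{5}$ ($Z{\left(I,c \right)} = \left(- \frac{1}{5}\right) 6 = - \frac{6}{5}$)
$X{\left(S \right)} = S$
$g{\left(h \right)} = - 1260 h$ ($g{\left(h \right)} = - 630 \left(h + h\right) = - 630 \cdot 2 h = - 1260 h$)
$s = 19$ ($s = -60 + 79 = 19$)
$n{\left(j \right)} = 19$
$n{\left(\left(-9 - 1\right) Z{\left(0,3 \right)} \right)} + g{\left(U{\left(-10 \right)} \right)} = 19 - -11340 = 19 + 11340 = 11359$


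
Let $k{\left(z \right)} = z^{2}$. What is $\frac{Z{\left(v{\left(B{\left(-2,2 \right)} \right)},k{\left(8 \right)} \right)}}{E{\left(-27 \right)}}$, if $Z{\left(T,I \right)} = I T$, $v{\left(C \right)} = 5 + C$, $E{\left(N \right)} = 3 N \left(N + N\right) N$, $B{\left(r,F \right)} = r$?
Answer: $- \frac{32}{19683} \approx -0.0016258$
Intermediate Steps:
$E{\left(N \right)} = 6 N^{3}$ ($E{\left(N \right)} = 3 N 2 N N = 3 \cdot 2 N^{2} N = 6 N^{2} N = 6 N^{3}$)
$\frac{Z{\left(v{\left(B{\left(-2,2 \right)} \right)},k{\left(8 \right)} \right)}}{E{\left(-27 \right)}} = \frac{8^{2} \left(5 - 2\right)}{6 \left(-27\right)^{3}} = \frac{64 \cdot 3}{6 \left(-19683\right)} = \frac{192}{-118098} = 192 \left(- \frac{1}{118098}\right) = - \frac{32}{19683}$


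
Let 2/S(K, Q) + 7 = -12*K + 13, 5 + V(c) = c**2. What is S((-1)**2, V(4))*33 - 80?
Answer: -91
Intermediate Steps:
V(c) = -5 + c**2
S(K, Q) = 2/(6 - 12*K) (S(K, Q) = 2/(-7 + (-12*K + 13)) = 2/(-7 + (13 - 12*K)) = 2/(6 - 12*K))
S((-1)**2, V(4))*33 - 80 = -1/(-3 + 6*(-1)**2)*33 - 80 = -1/(-3 + 6*1)*33 - 80 = -1/(-3 + 6)*33 - 80 = -1/3*33 - 80 = -11 - 80 = -91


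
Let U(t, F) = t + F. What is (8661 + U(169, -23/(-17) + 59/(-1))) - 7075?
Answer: 28855/17 ≈ 1697.4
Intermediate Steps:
U(t, F) = F + t
(8661 + U(169, -23/(-17) + 59/(-1))) - 7075 = (8661 + ((-23/(-17) + 59/(-1)) + 169)) - 7075 = (8661 + ((-23*(-1/17) + 59*(-1)) + 169)) - 7075 = (8661 + ((23/17 - 59) + 169)) - 7075 = (8661 + (-980/17 + 169)) - 7075 = (8661 + 1893/17) - 7075 = 149130/17 - 7075 = 28855/17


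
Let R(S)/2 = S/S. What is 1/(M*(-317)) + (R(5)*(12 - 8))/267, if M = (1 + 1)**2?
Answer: 9877/338556 ≈ 0.029174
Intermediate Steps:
R(S) = 2 (R(S) = 2*(S/S) = 2*1 = 2)
M = 4 (M = 2**2 = 4)
1/(M*(-317)) + (R(5)*(12 - 8))/267 = 1/(4*(-317)) + (2*(12 - 8))/267 = (1/4)*(-1/317) + (2*4)*(1/267) = -1/1268 + 8*(1/267) = -1/1268 + 8/267 = 9877/338556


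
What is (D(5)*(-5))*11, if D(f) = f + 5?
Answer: -550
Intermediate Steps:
D(f) = 5 + f
(D(5)*(-5))*11 = ((5 + 5)*(-5))*11 = (10*(-5))*11 = -50*11 = -550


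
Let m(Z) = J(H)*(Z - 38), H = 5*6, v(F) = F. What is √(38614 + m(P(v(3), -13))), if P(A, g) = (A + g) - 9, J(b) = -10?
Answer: 4*√2449 ≈ 197.95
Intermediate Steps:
H = 30
P(A, g) = -9 + A + g
m(Z) = 380 - 10*Z (m(Z) = -10*(Z - 38) = -10*(-38 + Z) = 380 - 10*Z)
√(38614 + m(P(v(3), -13))) = √(38614 + (380 - 10*(-9 + 3 - 13))) = √(38614 + (380 - 10*(-19))) = √(38614 + (380 + 190)) = √(38614 + 570) = √39184 = 4*√2449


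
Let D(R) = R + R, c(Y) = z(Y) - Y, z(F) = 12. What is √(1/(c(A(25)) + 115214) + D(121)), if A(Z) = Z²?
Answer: √3178280301243/114601 ≈ 15.556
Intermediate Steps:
c(Y) = 12 - Y
D(R) = 2*R
√(1/(c(A(25)) + 115214) + D(121)) = √(1/((12 - 1*25²) + 115214) + 2*121) = √(1/((12 - 1*625) + 115214) + 242) = √(1/((12 - 625) + 115214) + 242) = √(1/(-613 + 115214) + 242) = √(1/114601 + 242) = √(27733443/114601) = √3178280301243/114601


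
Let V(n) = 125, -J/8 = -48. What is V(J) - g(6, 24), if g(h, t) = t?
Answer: 101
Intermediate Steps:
J = 384 (J = -8*(-48) = 384)
V(J) - g(6, 24) = 125 - 1*24 = 125 - 24 = 101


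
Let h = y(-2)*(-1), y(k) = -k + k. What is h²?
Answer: 0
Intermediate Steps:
y(k) = 0
h = 0 (h = 0*(-1) = 0)
h² = 0² = 0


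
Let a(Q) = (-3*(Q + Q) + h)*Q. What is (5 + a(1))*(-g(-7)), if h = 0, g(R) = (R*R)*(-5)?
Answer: -245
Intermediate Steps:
g(R) = -5*R² (g(R) = R²*(-5) = -5*R²)
a(Q) = -6*Q² (a(Q) = (-3*(Q + Q) + 0)*Q = (-6*Q + 0)*Q = (-6*Q)*Q = -6*Q²)
(5 + a(1))*(-g(-7)) = (5 - 6*1²)*(-(-5)*(-7)²) = (5 - 6*1)*(-(-5)*49) = (5 - 6)*(-1*(-245)) = -1*245 = -245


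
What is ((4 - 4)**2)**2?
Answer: 0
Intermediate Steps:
((4 - 4)**2)**2 = (0**2)**2 = 0**2 = 0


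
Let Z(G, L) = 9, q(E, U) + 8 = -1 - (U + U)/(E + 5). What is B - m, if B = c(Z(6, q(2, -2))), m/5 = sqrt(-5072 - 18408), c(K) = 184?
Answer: 184 - 10*I*sqrt(5870) ≈ 184.0 - 766.16*I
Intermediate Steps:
q(E, U) = -9 - 2*U/(5 + E) (q(E, U) = -8 + (-1 - (U + U)/(E + 5)) = -8 + (-1 - 2*U/(5 + E)) = -9 - 2*U/(5 + E))
m = 10*I*sqrt(5870) (m = 5*sqrt(-5072 - 18408) = 5*sqrt(-23480) = 5*(2*I*sqrt(5870)) = 10*I*sqrt(5870) ≈ 766.16*I)
B = 184
B - m = 184 - 10*I*sqrt(5870)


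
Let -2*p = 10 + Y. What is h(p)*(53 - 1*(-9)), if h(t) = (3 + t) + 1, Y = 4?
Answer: -186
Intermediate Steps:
p = -7 (p = -(10 + 4)/2 = -½*14 = -7)
h(t) = 4 + t
h(p)*(53 - 1*(-9)) = (4 - 7)*(53 - 1*(-9)) = -3*(53 + 9) = -3*62 = -186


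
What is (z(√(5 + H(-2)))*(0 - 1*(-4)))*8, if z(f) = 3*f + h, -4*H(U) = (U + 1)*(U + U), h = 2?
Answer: 256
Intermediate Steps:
H(U) = -U*(1 + U)/2 (H(U) = -(U + 1)*(U + U)/4 = -(1 + U)*2*U/4 = -U*(1 + U)/2)
z(f) = 2 + 3*f (z(f) = 3*f + 2 = 2 + 3*f)
(z(√(5 + H(-2)))*(0 - 1*(-4)))*8 = ((2 + 3*√(5 - ½*(-2)*(1 - 2)))*(0 - 1*(-4)))*8 = ((2 + 3*√(5 - ½*(-2)*(-1)))*(0 + 4))*8 = ((2 + 3*√(5 - 1))*4)*8 = ((2 + 3*√4)*4)*8 = ((2 + 3*2)*4)*8 = ((2 + 6)*4)*8 = (8*4)*8 = 32*8 = 256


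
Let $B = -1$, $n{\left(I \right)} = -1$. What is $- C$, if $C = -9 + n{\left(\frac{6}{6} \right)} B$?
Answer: $8$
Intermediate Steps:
$C = -8$ ($C = -9 - -1 = -9 + 1 = -8$)
$- C = \left(-1\right) \left(-8\right) = 8$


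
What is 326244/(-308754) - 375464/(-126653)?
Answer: 12434371754/6517436727 ≈ 1.9079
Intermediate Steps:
326244/(-308754) - 375464/(-126653) = 326244*(-1/308754) - 375464*(-1/126653) = -54374/51459 + 375464/126653 = 12434371754/6517436727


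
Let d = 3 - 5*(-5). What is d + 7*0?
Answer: 28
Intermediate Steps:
d = 28 (d = 3 + 25 = 28)
d + 7*0 = 28 + 7*0 = 28 + 0 = 28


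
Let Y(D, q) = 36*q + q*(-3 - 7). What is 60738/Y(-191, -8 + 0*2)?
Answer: -30369/104 ≈ -292.01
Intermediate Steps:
Y(D, q) = 26*q (Y(D, q) = 36*q + q*(-10) = 36*q - 10*q = 26*q)
60738/Y(-191, -8 + 0*2) = 60738/((26*(-8 + 0*2))) = 60738/((26*(-8 + 0))) = 60738/((26*(-8))) = 60738/(-208) = 60738*(-1/208) = -30369/104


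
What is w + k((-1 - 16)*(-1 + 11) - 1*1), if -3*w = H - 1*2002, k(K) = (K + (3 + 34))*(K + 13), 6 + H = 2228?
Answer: 63296/3 ≈ 21099.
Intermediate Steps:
H = 2222 (H = -6 + 2228 = 2222)
k(K) = (13 + K)*(37 + K) (k(K) = (K + 37)*(13 + K) = (37 + K)*(13 + K) = (13 + K)*(37 + K))
w = -220/3 (w = -(2222 - 1*2002)/3 = -(2222 - 2002)/3 = -⅓*220 = -220/3 ≈ -73.333)
w + k((-1 - 16)*(-1 + 11) - 1*1) = -220/3 + (481 + ((-1 - 16)*(-1 + 11) - 1*1)² + 50*((-1 - 16)*(-1 + 11) - 1*1)) = -220/3 + (481 + (-17*10 - 1)² + 50*(-17*10 - 1)) = -220/3 + (481 + (-170 - 1)² + 50*(-170 - 1)) = -220/3 + (481 + (-171)² + 50*(-171)) = -220/3 + (481 + 29241 - 8550) = -220/3 + 21172 = 63296/3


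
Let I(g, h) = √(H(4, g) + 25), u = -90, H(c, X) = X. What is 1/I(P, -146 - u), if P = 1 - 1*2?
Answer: √6/12 ≈ 0.20412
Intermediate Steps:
P = -1 (P = 1 - 2 = -1)
I(g, h) = √(25 + g) (I(g, h) = √(g + 25) = √(25 + g))
1/I(P, -146 - u) = 1/(√(25 - 1)) = 1/(√24) = 1/(2*√6) = √6/12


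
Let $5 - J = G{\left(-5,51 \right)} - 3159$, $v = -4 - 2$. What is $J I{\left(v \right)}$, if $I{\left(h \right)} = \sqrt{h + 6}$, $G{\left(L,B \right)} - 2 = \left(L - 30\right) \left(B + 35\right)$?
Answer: $0$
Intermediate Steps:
$G{\left(L,B \right)} = 2 + \left(-30 + L\right) \left(35 + B\right)$ ($G{\left(L,B \right)} = 2 + \left(L - 30\right) \left(B + 35\right) = 2 + \left(-30 + L\right) \left(35 + B\right)$)
$v = -6$ ($v = -4 - 2 = -6$)
$J = 6172$ ($J = 5 - \left(\left(-1048 - 1530 + 35 \left(-5\right) + 51 \left(-5\right)\right) - 3159\right) = 5 - \left(\left(-1048 - 1530 - 175 - 255\right) - 3159\right) = 5 - \left(-3008 - 3159\right) = 5 - -6167 = 5 + 6167 = 6172$)
$I{\left(h \right)} = \sqrt{6 + h}$
$J I{\left(v \right)} = 6172 \sqrt{6 - 6} = 6172 \sqrt{0} = 6172 \cdot 0 = 0$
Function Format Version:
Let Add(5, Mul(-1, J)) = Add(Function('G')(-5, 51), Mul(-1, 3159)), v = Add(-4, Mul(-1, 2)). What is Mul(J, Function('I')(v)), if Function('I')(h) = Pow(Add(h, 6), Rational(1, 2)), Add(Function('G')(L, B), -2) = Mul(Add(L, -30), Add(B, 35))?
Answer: 0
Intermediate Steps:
Function('G')(L, B) = Add(2, Mul(Add(-30, L), Add(35, B))) (Function('G')(L, B) = Add(2, Mul(Add(L, -30), Add(B, 35))) = Add(2, Mul(Add(-30, L), Add(35, B))))
v = -6 (v = Add(-4, -2) = -6)
J = 6172 (J = Add(5, Mul(-1, Add(Add(-1048, Mul(-30, 51), Mul(35, -5), Mul(51, -5)), Mul(-1, 3159)))) = Add(5, Mul(-1, Add(Add(-1048, -1530, -175, -255), -3159))) = Add(5, Mul(-1, Add(-3008, -3159))) = Add(5, Mul(-1, -6167)) = Add(5, 6167) = 6172)
Function('I')(h) = Pow(Add(6, h), Rational(1, 2))
Mul(J, Function('I')(v)) = Mul(6172, Pow(Add(6, -6), Rational(1, 2))) = Mul(6172, Pow(0, Rational(1, 2))) = Mul(6172, 0) = 0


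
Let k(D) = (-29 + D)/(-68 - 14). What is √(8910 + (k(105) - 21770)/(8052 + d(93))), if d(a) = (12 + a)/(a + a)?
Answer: √3732204417434050686/20469619 ≈ 94.378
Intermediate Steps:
d(a) = (12 + a)/(2*a) (d(a) = (12 + a)/((2*a)) = (12 + a)*(1/(2*a)) = (12 + a)/(2*a))
k(D) = 29/82 - D/82 (k(D) = (-29 + D)/(-82) = (-29 + D)*(-1/82) = 29/82 - D/82)
√(8910 + (k(105) - 21770)/(8052 + d(93))) = √(8910 + ((29/82 - 1/82*105) - 21770)/(8052 + (½)*(12 + 93)/93)) = √(8910 + ((29/82 - 105/82) - 21770)/(8052 + (½)*(1/93)*105)) = √(8910 + (-38/41 - 21770)/(8052 + 35/62)) = √(8910 - 892608/(41*499259/62)) = √(8910 - 892608/41*62/499259) = √(8910 - 55341696/20469619) = √(182328963594/20469619) = √3732204417434050686/20469619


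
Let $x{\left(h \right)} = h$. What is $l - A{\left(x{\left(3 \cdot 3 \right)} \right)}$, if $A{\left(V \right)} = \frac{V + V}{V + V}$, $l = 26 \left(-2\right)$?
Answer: $-53$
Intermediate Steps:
$l = -52$
$A{\left(V \right)} = 1$ ($A{\left(V \right)} = \frac{2 V}{2 V} = 2 V \frac{1}{2 V} = 1$)
$l - A{\left(x{\left(3 \cdot 3 \right)} \right)} = -52 - 1 = -53$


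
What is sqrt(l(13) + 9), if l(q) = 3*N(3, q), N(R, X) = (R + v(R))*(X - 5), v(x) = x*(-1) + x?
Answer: 9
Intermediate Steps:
v(x) = 0 (v(x) = -x + x = 0)
N(R, X) = R*(-5 + X) (N(R, X) = (R + 0)*(X - 5) = R*(-5 + X))
l(q) = -45 + 9*q (l(q) = 3*(3*(-5 + q)) = 3*(-15 + 3*q) = -45 + 9*q)
sqrt(l(13) + 9) = sqrt((-45 + 9*13) + 9) = sqrt((-45 + 117) + 9) = sqrt(72 + 9) = sqrt(81) = 9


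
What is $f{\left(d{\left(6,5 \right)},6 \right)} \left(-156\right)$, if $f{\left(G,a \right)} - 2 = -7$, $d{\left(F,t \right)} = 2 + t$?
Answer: $780$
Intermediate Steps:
$f{\left(G,a \right)} = -5$ ($f{\left(G,a \right)} = 2 - 7 = -5$)
$f{\left(d{\left(6,5 \right)},6 \right)} \left(-156\right) = \left(-5\right) \left(-156\right) = 780$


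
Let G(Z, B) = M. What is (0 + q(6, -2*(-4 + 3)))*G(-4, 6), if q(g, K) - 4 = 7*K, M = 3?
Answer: 54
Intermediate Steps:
G(Z, B) = 3
q(g, K) = 4 + 7*K
(0 + q(6, -2*(-4 + 3)))*G(-4, 6) = (0 + (4 + 7*(-2*(-4 + 3))))*3 = (0 + (4 + 7*(-2*(-1))))*3 = (0 + (4 + 7*2))*3 = (0 + (4 + 14))*3 = (0 + 18)*3 = 18*3 = 54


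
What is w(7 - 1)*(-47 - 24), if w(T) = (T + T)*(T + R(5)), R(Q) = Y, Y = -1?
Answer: -4260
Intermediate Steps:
R(Q) = -1
w(T) = 2*T*(-1 + T) (w(T) = (T + T)*(T - 1) = (2*T)*(-1 + T) = 2*T*(-1 + T))
w(7 - 1)*(-47 - 24) = (2*(7 - 1)*(-1 + (7 - 1)))*(-47 - 24) = (2*6*(-1 + 6))*(-71) = (2*6*5)*(-71) = 60*(-71) = -4260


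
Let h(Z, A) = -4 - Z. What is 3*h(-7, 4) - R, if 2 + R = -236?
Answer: 247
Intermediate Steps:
R = -238 (R = -2 - 236 = -238)
3*h(-7, 4) - R = 3*(-4 - 1*(-7)) - 1*(-238) = 3*(-4 + 7) + 238 = 3*3 + 238 = 9 + 238 = 247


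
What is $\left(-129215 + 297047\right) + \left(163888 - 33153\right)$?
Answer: $298567$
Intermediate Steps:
$\left(-129215 + 297047\right) + \left(163888 - 33153\right) = 167832 + \left(163888 - 33153\right) = 167832 + 130735 = 298567$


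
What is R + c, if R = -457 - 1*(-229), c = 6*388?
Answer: 2100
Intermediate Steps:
c = 2328
R = -228 (R = -457 + 229 = -228)
R + c = -228 + 2328 = 2100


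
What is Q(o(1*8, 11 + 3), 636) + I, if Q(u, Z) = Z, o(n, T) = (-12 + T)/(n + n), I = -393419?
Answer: -392783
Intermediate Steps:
o(n, T) = (-12 + T)/(2*n) (o(n, T) = (-12 + T)/((2*n)) = (-12 + T)*(1/(2*n)) = (-12 + T)/(2*n))
Q(o(1*8, 11 + 3), 636) + I = 636 - 393419 = -392783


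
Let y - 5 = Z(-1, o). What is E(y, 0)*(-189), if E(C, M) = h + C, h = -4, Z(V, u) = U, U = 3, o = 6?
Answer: -756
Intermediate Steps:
Z(V, u) = 3
y = 8 (y = 5 + 3 = 8)
E(C, M) = -4 + C
E(y, 0)*(-189) = (-4 + 8)*(-189) = 4*(-189) = -756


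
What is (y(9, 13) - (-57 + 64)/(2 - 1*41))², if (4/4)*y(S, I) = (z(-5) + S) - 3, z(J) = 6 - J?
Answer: 448900/1521 ≈ 295.13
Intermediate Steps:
y(S, I) = 8 + S (y(S, I) = ((6 - 1*(-5)) + S) - 3 = ((6 + 5) + S) - 3 = (11 + S) - 3 = 8 + S)
(y(9, 13) - (-57 + 64)/(2 - 1*41))² = ((8 + 9) - (-57 + 64)/(2 - 1*41))² = (17 - 7/(2 - 41))² = (17 - 7/(-39))² = (17 - 7*(-1)/39)² = (17 - 1*(-7/39))² = (17 + 7/39)² = (670/39)² = 448900/1521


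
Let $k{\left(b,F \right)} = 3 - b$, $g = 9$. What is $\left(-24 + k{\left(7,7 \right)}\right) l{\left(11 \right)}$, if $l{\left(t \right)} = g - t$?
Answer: $56$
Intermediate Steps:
$l{\left(t \right)} = 9 - t$
$\left(-24 + k{\left(7,7 \right)}\right) l{\left(11 \right)} = \left(-24 + \left(3 - 7\right)\right) \left(9 - 11\right) = \left(-24 - 4\right) \left(-2\right) = \left(-28\right) \left(-2\right) = 56$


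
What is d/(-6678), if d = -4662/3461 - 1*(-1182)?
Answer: -681040/3852093 ≈ -0.17680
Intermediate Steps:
d = 4086240/3461 (d = -4662*1/3461 + 1182 = -4662/3461 + 1182 = 4086240/3461 ≈ 1180.7)
d/(-6678) = (4086240/3461)/(-6678) = (4086240/3461)*(-1/6678) = -681040/3852093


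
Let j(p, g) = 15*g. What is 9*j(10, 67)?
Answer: 9045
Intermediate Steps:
9*j(10, 67) = 9*(15*67) = 9*1005 = 9045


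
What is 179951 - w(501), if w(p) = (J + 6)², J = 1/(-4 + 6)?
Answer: 719635/4 ≈ 1.7991e+5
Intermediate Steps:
J = ½ (J = 1/2 = ½ ≈ 0.50000)
w(p) = 169/4 (w(p) = (½ + 6)² = (13/2)² = 169/4)
179951 - w(501) = 179951 - 1*169/4 = 179951 - 169/4 = 719635/4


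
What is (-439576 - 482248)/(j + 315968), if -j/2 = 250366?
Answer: 230456/46191 ≈ 4.9892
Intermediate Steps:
j = -500732 (j = -2*250366 = -500732)
(-439576 - 482248)/(j + 315968) = (-439576 - 482248)/(-500732 + 315968) = -921824/(-184764) = -921824*(-1/184764) = 230456/46191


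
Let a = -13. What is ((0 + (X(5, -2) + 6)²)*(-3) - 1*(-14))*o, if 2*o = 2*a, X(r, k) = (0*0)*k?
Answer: 1222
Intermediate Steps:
X(r, k) = 0 (X(r, k) = 0*k = 0)
o = -13 (o = (2*(-13))/2 = (½)*(-26) = -13)
((0 + (X(5, -2) + 6)²)*(-3) - 1*(-14))*o = ((0 + (0 + 6)²)*(-3) - 1*(-14))*(-13) = ((0 + 6²)*(-3) + 14)*(-13) = ((0 + 36)*(-3) + 14)*(-13) = (36*(-3) + 14)*(-13) = (-108 + 14)*(-13) = -94*(-13) = 1222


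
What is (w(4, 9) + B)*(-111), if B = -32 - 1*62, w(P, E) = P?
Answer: 9990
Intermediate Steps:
B = -94 (B = -32 - 62 = -94)
(w(4, 9) + B)*(-111) = (4 - 94)*(-111) = -90*(-111) = 9990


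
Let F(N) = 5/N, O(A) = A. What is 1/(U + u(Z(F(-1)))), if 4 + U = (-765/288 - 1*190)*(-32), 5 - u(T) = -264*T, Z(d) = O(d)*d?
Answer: 1/12766 ≈ 7.8333e-5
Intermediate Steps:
Z(d) = d² (Z(d) = d*d = d²)
u(T) = 5 + 264*T (u(T) = 5 - (-264)*T = 5 + 264*T)
U = 6161 (U = -4 + (-765/288 - 1*190)*(-32) = -4 + (-765*1/288 - 190)*(-32) = -4 + (-85/32 - 190)*(-32) = -4 - 6165/32*(-32) = -4 + 6165 = 6161)
1/(U + u(Z(F(-1)))) = 1/(6161 + (5 + 264*(5/(-1))²)) = 1/(6161 + (5 + 264*(5*(-1))²)) = 1/(6161 + (5 + 264*(-5)²)) = 1/(6161 + (5 + 264*25)) = 1/(6161 + (5 + 6600)) = 1/(6161 + 6605) = 1/12766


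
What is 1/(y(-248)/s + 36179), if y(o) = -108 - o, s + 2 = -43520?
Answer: 21761/787291149 ≈ 2.7640e-5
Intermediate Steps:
s = -43522 (s = -2 - 43520 = -43522)
1/(y(-248)/s + 36179) = 1/((-108 - 1*(-248))/(-43522) + 36179) = 1/((-108 + 248)*(-1/43522) + 36179) = 1/(140*(-1/43522) + 36179) = 1/(-70/21761 + 36179) = 1/(787291149/21761) = 21761/787291149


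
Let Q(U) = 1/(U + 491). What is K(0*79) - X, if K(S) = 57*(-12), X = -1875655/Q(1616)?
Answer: 3952004401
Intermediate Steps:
Q(U) = 1/(491 + U)
X = -3952005085 (X = -1875655/(1/(491 + 1616)) = -1875655/(1/2107) = -1875655/1/2107 = -1875655*2107 = -3952005085)
K(S) = -684
K(0*79) - X = -684 - 1*(-3952005085) = -684 + 3952005085 = 3952004401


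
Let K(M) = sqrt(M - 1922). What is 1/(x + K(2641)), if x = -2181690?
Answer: -2181690/4759771255381 - sqrt(719)/4759771255381 ≈ -4.5837e-7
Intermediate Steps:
K(M) = sqrt(-1922 + M)
1/(x + K(2641)) = 1/(-2181690 + sqrt(-1922 + 2641)) = 1/(-2181690 + sqrt(719))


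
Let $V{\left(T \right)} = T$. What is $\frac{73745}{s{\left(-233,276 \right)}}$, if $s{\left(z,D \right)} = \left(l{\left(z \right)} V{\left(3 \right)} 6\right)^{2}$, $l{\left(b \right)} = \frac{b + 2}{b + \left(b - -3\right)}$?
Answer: $\frac{322625345}{352836} \approx 914.38$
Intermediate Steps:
$l{\left(b \right)} = \frac{2 + b}{3 + 2 b}$ ($l{\left(b \right)} = \frac{2 + b}{b + \left(b + 3\right)} = \frac{2 + b}{b + \left(3 + b\right)} = \frac{2 + b}{3 + 2 b}$)
$s{\left(z,D \right)} = \frac{324 \left(2 + z\right)^{2}}{\left(3 + 2 z\right)^{2}}$ ($s{\left(z,D \right)} = \left(\frac{2 + z}{3 + 2 z} 3 \cdot 6\right)^{2} = \left(\frac{3 \left(2 + z\right)}{3 + 2 z} 6\right)^{2} = \left(\frac{18 \left(2 + z\right)}{3 + 2 z}\right)^{2} = \frac{324 \left(2 + z\right)^{2}}{\left(3 + 2 z\right)^{2}}$)
$\frac{73745}{s{\left(-233,276 \right)}} = \frac{73745}{324 \left(2 - 233\right)^{2} \frac{1}{\left(3 + 2 \left(-233\right)\right)^{2}}} = \frac{73745}{324 \left(-231\right)^{2} \frac{1}{\left(3 - 466\right)^{2}}} = \frac{73745}{324 \cdot 53361 \cdot \frac{1}{214369}} = \frac{73745}{\frac{17288964}{214369}} = 73745 \cdot \frac{214369}{17288964} = \frac{322625345}{352836}$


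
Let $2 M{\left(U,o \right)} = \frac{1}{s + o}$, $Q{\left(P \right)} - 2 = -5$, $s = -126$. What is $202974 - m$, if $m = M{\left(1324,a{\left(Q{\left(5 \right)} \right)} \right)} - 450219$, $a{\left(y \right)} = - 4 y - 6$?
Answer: $\frac{156766321}{240} \approx 6.5319 \cdot 10^{5}$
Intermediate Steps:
$Q{\left(P \right)} = -3$ ($Q{\left(P \right)} = 2 - 5 = -3$)
$a{\left(y \right)} = -6 - 4 y$
$M{\left(U,o \right)} = \frac{1}{2 \left(-126 + o\right)}$
$m = - \frac{108052561}{240}$ ($m = \frac{1}{2 \left(-126 - -6\right)} - 450219 = \frac{1}{2 \left(-126 + \left(-6 + 12\right)\right)} - 450219 = \frac{1}{2 \left(-126 + 6\right)} - 450219 = \frac{1}{2 \left(-120\right)} - 450219 = \frac{1}{2} \left(- \frac{1}{120}\right) - 450219 = - \frac{1}{240} - 450219 = - \frac{108052561}{240} \approx -4.5022 \cdot 10^{5}$)
$202974 - m = 202974 - - \frac{108052561}{240} = 202974 + \frac{108052561}{240} = \frac{156766321}{240}$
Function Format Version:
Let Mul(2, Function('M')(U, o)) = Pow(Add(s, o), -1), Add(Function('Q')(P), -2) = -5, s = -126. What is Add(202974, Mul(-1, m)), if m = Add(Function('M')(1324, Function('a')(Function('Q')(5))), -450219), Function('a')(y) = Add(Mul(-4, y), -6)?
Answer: Rational(156766321, 240) ≈ 6.5319e+5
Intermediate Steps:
Function('Q')(P) = -3 (Function('Q')(P) = Add(2, -5) = -3)
Function('a')(y) = Add(-6, Mul(-4, y))
Function('M')(U, o) = Mul(Rational(1, 2), Pow(Add(-126, o), -1))
m = Rational(-108052561, 240) (m = Add(Mul(Rational(1, 2), Pow(Add(-126, Add(-6, Mul(-4, -3))), -1)), -450219) = Add(Mul(Rational(1, 2), Pow(Add(-126, Add(-6, 12)), -1)), -450219) = Add(Mul(Rational(1, 2), Pow(Add(-126, 6), -1)), -450219) = Add(Mul(Rational(1, 2), Pow(-120, -1)), -450219) = Add(Mul(Rational(1, 2), Rational(-1, 120)), -450219) = Add(Rational(-1, 240), -450219) = Rational(-108052561, 240) ≈ -4.5022e+5)
Add(202974, Mul(-1, m)) = Add(202974, Mul(-1, Rational(-108052561, 240))) = Add(202974, Rational(108052561, 240)) = Rational(156766321, 240)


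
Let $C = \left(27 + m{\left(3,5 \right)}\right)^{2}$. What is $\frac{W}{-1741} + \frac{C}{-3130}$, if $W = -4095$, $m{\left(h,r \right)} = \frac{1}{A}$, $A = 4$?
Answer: $\frac{184392779}{87189280} \approx 2.1149$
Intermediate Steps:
$m{\left(h,r \right)} = \frac{1}{4}$
$C = \frac{11881}{16}$ ($C = \left(27 + \frac{1}{4}\right)^{2} = \left(\frac{109}{4}\right)^{2} = \frac{11881}{16} \approx 742.56$)
$\frac{W}{-1741} + \frac{C}{-3130} = - \frac{4095}{-1741} + \frac{11881}{16 \left(-3130\right)} = \left(-4095\right) \left(- \frac{1}{1741}\right) + \frac{11881}{16} \left(- \frac{1}{3130}\right) = \frac{4095}{1741} - \frac{11881}{50080} = \frac{184392779}{87189280}$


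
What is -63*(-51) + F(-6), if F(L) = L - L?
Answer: 3213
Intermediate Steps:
F(L) = 0
-63*(-51) + F(-6) = -63*(-51) + 0 = 3213 + 0 = 3213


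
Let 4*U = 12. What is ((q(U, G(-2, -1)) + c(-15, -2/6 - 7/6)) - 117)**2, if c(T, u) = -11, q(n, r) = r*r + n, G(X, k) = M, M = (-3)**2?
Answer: 1936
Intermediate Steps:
U = 3 (U = (1/4)*12 = 3)
M = 9
G(X, k) = 9
q(n, r) = n + r**2 (q(n, r) = r**2 + n = n + r**2)
((q(U, G(-2, -1)) + c(-15, -2/6 - 7/6)) - 117)**2 = (((3 + 9**2) - 11) - 117)**2 = (((3 + 81) - 11) - 117)**2 = ((84 - 11) - 117)**2 = (73 - 117)**2 = (-44)**2 = 1936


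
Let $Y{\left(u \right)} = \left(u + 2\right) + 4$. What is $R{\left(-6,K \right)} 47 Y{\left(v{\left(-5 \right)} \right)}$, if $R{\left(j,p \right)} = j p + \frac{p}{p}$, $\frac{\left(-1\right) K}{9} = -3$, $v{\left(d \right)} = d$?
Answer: $-7567$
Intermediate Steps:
$K = 27$ ($K = \left(-9\right) \left(-3\right) = 27$)
$Y{\left(u \right)} = 6 + u$ ($Y{\left(u \right)} = \left(2 + u\right) + 4 = 6 + u$)
$R{\left(j,p \right)} = 1 + j p$ ($R{\left(j,p \right)} = j p + 1 = 1 + j p$)
$R{\left(-6,K \right)} 47 Y{\left(v{\left(-5 \right)} \right)} = \left(1 - 162\right) 47 \left(6 - 5\right) = \left(1 - 162\right) 47 \cdot 1 = \left(-161\right) 47 \cdot 1 = \left(-7567\right) 1 = -7567$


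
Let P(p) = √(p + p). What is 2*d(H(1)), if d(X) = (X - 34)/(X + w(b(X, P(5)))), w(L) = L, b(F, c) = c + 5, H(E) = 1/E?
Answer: -198/13 + 33*√10/13 ≈ -7.2034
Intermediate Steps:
P(p) = √2*√p (P(p) = √(2*p) = √2*√p)
b(F, c) = 5 + c
d(X) = (-34 + X)/(5 + X + √10) (d(X) = (X - 34)/(X + (5 + √2*√5)) = (-34 + X)/(X + (5 + √10)) = (-34 + X)/(5 + X + √10))
2*d(H(1)) = 2*((-34 + 1/1)/(5 + 1/1 + √10)) = 2*((-34 + 1)/(5 + 1 + √10)) = 2*(-33/(6 + √10)) = -66/(6 + √10)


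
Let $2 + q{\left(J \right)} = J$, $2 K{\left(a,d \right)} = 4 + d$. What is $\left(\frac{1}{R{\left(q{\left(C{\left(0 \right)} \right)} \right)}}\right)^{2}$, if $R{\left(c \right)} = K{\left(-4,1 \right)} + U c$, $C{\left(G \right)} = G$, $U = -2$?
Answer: $\frac{4}{169} \approx 0.023669$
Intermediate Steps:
$K{\left(a,d \right)} = 2 + \frac{d}{2}$ ($K{\left(a,d \right)} = \frac{4 + d}{2} = 2 + \frac{d}{2}$)
$q{\left(J \right)} = -2 + J$
$R{\left(c \right)} = \frac{5}{2} - 2 c$ ($R{\left(c \right)} = \left(2 + \frac{1}{2} \cdot 1\right) - 2 c = \left(2 + \frac{1}{2}\right) - 2 c = \frac{5}{2} - 2 c$)
$\left(\frac{1}{R{\left(q{\left(C{\left(0 \right)} \right)} \right)}}\right)^{2} = \left(\frac{1}{\frac{5}{2} - 2 \left(-2 + 0\right)}\right)^{2} = \left(\frac{1}{\frac{5}{2} - -4}\right)^{2} = \left(\frac{1}{\frac{5}{2} + 4}\right)^{2} = \left(\frac{1}{\frac{13}{2}}\right)^{2} = \left(\frac{2}{13}\right)^{2} = \frac{4}{169}$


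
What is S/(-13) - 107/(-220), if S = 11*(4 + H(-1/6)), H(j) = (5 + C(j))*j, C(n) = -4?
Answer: -23657/8580 ≈ -2.7572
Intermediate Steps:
H(j) = j (H(j) = (5 - 4)*j = 1*j = j)
S = 253/6 (S = 11*(4 - 1/6) = 11*(23/6) = 253/6 ≈ 42.167)
S/(-13) - 107/(-220) = (253/6)/(-13) - 107/(-220) = (253/6)*(-1/13) - 107*(-1/220) = -253/78 + 107/220 = -23657/8580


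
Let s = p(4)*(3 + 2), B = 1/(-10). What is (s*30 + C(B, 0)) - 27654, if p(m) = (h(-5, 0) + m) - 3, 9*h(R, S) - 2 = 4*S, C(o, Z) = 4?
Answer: -82400/3 ≈ -27467.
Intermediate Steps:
B = -1/10 ≈ -0.10000
h(R, S) = 2/9 + 4*S/9 (h(R, S) = 2/9 + (4*S)/9 = 2/9 + 4*S/9)
p(m) = -25/9 + m (p(m) = ((2/9 + (4/9)*0) + m) - 3 = ((2/9 + 0) + m) - 3 = (2/9 + m) - 3 = -25/9 + m)
s = 55/9 (s = (-25/9 + 4)*(3 + 2) = (11/9)*5 = 55/9 ≈ 6.1111)
(s*30 + C(B, 0)) - 27654 = ((55/9)*30 + 4) - 27654 = (550/3 + 4) - 27654 = 562/3 - 27654 = -82400/3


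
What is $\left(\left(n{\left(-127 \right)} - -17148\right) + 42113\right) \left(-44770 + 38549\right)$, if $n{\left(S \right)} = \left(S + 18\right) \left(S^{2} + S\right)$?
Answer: $10482117497$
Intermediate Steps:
$n{\left(S \right)} = \left(18 + S\right) \left(S + S^{2}\right)$
$\left(\left(n{\left(-127 \right)} - -17148\right) + 42113\right) \left(-44770 + 38549\right) = \left(\left(- 127 \left(18 + \left(-127\right)^{2} + 19 \left(-127\right)\right) - -17148\right) + 42113\right) \left(-44770 + 38549\right) = \left(\left(- 127 \left(18 + 16129 - 2413\right) + 17148\right) + 42113\right) \left(-6221\right) = \left(\left(\left(-127\right) 13734 + 17148\right) + 42113\right) \left(-6221\right) = \left(\left(-1744218 + 17148\right) + 42113\right) \left(-6221\right) = \left(-1727070 + 42113\right) \left(-6221\right) = \left(-1684957\right) \left(-6221\right) = 10482117497$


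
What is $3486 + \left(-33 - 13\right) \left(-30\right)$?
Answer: $4866$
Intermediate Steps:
$3486 + \left(-33 - 13\right) \left(-30\right) = 3486 - -1380 = 3486 + 1380 = 4866$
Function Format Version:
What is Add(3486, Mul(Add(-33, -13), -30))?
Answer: 4866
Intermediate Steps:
Add(3486, Mul(Add(-33, -13), -30)) = Add(3486, Mul(-46, -30)) = Add(3486, 1380) = 4866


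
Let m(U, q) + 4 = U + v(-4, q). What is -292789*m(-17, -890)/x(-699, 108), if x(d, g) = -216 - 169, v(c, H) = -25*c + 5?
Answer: 3513468/55 ≈ 63881.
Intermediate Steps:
v(c, H) = 5 - 25*c
m(U, q) = 101 + U (m(U, q) = -4 + (U + (5 - 25*(-4))) = -4 + (U + (5 + 100)) = -4 + (U + 105) = -4 + (105 + U) = 101 + U)
x(d, g) = -385
-292789*m(-17, -890)/x(-699, 108) = -292789/((-385/(101 - 17))) = -292789/((-385/84)) = -292789/((-385*1/84)) = -292789/(-55/12) = -292789*(-12/55) = 3513468/55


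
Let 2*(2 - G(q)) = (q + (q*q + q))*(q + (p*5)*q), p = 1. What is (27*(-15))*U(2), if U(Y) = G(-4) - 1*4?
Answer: -38070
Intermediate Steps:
G(q) = 2 - 3*q*(q**2 + 2*q) (G(q) = 2 - (q + (q*q + q))*(q + (1*5)*q)/2 = 2 - (q + (q**2 + q))*(q + 5*q)/2 = 2 - (q + (q + q**2))*6*q/2 = 2 - (q**2 + 2*q)*6*q/2 = 2 - 3*q*(q**2 + 2*q))
U(Y) = 94 (U(Y) = (2 - 6*(-4)**2 - 3*(-4)**3) - 1*4 = (2 - 6*16 - 3*(-64)) - 4 = (2 - 96 + 192) - 4 = 98 - 4 = 94)
(27*(-15))*U(2) = (27*(-15))*94 = -405*94 = -38070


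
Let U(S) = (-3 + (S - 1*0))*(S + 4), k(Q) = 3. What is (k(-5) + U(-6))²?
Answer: 441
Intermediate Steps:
U(S) = (-3 + S)*(4 + S) (U(S) = (-3 + (S + 0))*(4 + S) = (-3 + S)*(4 + S))
(k(-5) + U(-6))² = (3 + (-12 - 6 + (-6)²))² = (3 + (-12 - 6 + 36))² = (3 + 18)² = 21² = 441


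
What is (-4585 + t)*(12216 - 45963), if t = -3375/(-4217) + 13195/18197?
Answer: 11869526426348325/76736749 ≈ 1.5468e+8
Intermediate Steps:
t = 117058190/76736749 (t = -3375*(-1/4217) + 13195*(1/18197) = 3375/4217 + 13195/18197 = 117058190/76736749 ≈ 1.5255)
(-4585 + t)*(12216 - 45963) = (-4585 + 117058190/76736749)*(12216 - 45963) = -351720935975/76736749*(-33747) = 11869526426348325/76736749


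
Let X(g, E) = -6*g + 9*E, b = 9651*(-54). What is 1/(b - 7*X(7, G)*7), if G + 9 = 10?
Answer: -1/519537 ≈ -1.9248e-6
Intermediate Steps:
G = 1 (G = -9 + 10 = 1)
b = -521154
1/(b - 7*X(7, G)*7) = 1/(-521154 - 7*(-6*7 + 9*1)*7) = 1/(-521154 - 7*(-42 + 9)*7) = 1/(-521154 - 7*(-33)*7) = 1/(-521154 + 231*7) = 1/(-521154 + 1617) = 1/(-519537) = -1/519537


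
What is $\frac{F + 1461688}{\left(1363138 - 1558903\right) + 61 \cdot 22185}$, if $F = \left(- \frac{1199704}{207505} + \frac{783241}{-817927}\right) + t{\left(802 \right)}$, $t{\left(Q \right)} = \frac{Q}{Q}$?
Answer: $\frac{41347079243108117}{32743142916684200} \approx 1.2628$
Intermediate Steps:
$t{\left(Q \right)} = 1$
$F = - \frac{974072775178}{169723942135}$ ($F = \left(- \frac{1199704}{207505} + \frac{783241}{-817927}\right) + 1 = \left(\left(-1199704\right) \frac{1}{207505} + 783241 \left(- \frac{1}{817927}\right)\right) + 1 = \left(- \frac{1199704}{207505} - \frac{783241}{817927}\right) + 1 = - \frac{1143796717313}{169723942135} + 1 = - \frac{974072775178}{169723942135} \approx -5.7392$)
$\frac{F + 1461688}{\left(1363138 - 1558903\right) + 61 \cdot 22185} = \frac{- \frac{974072775178}{169723942135} + 1461688}{\left(1363138 - 1558903\right) + 61 \cdot 22185} = \frac{248082475458648702}{169723942135 \left(\left(1363138 - 1558903\right) + 1353285\right)} = \frac{248082475458648702}{169723942135 \left(-195765 + 1353285\right)} = \frac{248082475458648702}{169723942135 \cdot 1157520} = \frac{248082475458648702}{169723942135} \cdot \frac{1}{1157520} = \frac{41347079243108117}{32743142916684200}$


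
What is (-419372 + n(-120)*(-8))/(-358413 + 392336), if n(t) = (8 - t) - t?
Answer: -421356/33923 ≈ -12.421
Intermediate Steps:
n(t) = 8 - 2*t
(-419372 + n(-120)*(-8))/(-358413 + 392336) = (-419372 + (8 - 2*(-120))*(-8))/(-358413 + 392336) = (-419372 + (8 + 240)*(-8))/33923 = (-419372 + 248*(-8))*(1/33923) = (-419372 - 1984)*(1/33923) = -421356*1/33923 = -421356/33923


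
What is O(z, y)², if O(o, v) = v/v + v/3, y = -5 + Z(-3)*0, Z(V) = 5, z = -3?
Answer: 4/9 ≈ 0.44444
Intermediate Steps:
y = -5 (y = -5 + 5*0 = -5 + 0 = -5)
O(o, v) = 1 + v/3 (O(o, v) = 1 + v*(⅓) = 1 + v/3)
O(z, y)² = (1 + (⅓)*(-5))² = (1 - 5/3)² = (-⅔)² = 4/9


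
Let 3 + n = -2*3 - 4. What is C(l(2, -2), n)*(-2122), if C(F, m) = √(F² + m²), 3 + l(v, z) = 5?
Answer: -2122*√173 ≈ -27911.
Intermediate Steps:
l(v, z) = 2 (l(v, z) = -3 + 5 = 2)
n = -13 (n = -3 + (-2*3 - 4) = -3 + (-6 - 4) = -3 - 10 = -13)
C(l(2, -2), n)*(-2122) = √(2² + (-13)²)*(-2122) = √(4 + 169)*(-2122) = √173*(-2122) = -2122*√173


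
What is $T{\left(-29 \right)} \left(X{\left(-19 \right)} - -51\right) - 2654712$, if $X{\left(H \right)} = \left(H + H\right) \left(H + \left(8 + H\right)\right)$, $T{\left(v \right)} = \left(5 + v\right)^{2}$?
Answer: $-1968696$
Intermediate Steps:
$X{\left(H \right)} = 2 H \left(8 + 2 H\right)$
$T{\left(-29 \right)} \left(X{\left(-19 \right)} - -51\right) - 2654712 = \left(5 - 29\right)^{2} \left(4 \left(-19\right) \left(4 - 19\right) - -51\right) - 2654712 = \left(-24\right)^{2} \left(4 \left(-19\right) \left(-15\right) + \left(65 - 14\right)\right) - 2654712 = 576 \left(1140 + 51\right) - 2654712 = 576 \cdot 1191 - 2654712 = 686016 - 2654712 = -1968696$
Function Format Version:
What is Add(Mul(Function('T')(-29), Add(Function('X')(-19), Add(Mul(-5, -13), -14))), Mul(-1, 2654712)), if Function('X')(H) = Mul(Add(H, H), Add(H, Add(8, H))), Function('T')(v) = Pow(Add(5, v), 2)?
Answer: -1968696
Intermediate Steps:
Function('X')(H) = Mul(2, H, Add(8, Mul(2, H))) (Function('X')(H) = Mul(Mul(2, H), Add(8, Mul(2, H))) = Mul(2, H, Add(8, Mul(2, H))))
Add(Mul(Function('T')(-29), Add(Function('X')(-19), Add(Mul(-5, -13), -14))), Mul(-1, 2654712)) = Add(Mul(Pow(Add(5, -29), 2), Add(Mul(4, -19, Add(4, -19)), Add(Mul(-5, -13), -14))), Mul(-1, 2654712)) = Add(Mul(Pow(-24, 2), Add(Mul(4, -19, -15), Add(65, -14))), -2654712) = Add(Mul(576, Add(1140, 51)), -2654712) = Add(Mul(576, 1191), -2654712) = Add(686016, -2654712) = -1968696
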